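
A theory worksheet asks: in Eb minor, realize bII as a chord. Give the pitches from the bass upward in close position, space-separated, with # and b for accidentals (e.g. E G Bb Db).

Fb Ab Cb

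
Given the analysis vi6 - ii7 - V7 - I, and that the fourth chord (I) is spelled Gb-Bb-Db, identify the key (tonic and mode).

Gb major

The anchor chord is a major triad on Gb, labeled I.
If Gb is scale degree 1 and the mode makes that degree carry a major triad, the tonic is Gb and the mode is major.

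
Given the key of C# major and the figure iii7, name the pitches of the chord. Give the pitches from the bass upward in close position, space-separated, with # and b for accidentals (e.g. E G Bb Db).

E# G# B# D#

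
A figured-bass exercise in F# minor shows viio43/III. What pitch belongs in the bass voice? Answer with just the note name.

The applied chord viio43/III is rooted on G#: G#-B-D-F.
The figure 43 means second inversion — the fifth is in the bass.

D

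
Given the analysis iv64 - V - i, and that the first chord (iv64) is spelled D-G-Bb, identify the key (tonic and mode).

D minor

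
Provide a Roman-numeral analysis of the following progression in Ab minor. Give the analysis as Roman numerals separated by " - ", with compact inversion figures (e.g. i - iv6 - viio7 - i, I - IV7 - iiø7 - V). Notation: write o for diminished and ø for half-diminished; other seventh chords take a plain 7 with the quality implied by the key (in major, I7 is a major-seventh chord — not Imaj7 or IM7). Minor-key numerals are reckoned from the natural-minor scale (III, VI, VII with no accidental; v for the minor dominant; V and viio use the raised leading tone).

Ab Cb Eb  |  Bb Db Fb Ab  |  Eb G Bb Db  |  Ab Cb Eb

Ab-Cb-Eb: root Ab is the tonic; minor triad there is i.
Bb-Db-Fb-Ab has root Bb, degree 2 in Ab minor, so iiø7.
Eb-G-Bb-Db: dominant seventh chord on Eb = scale degree 5 → V7.
Ab-Cb-Eb: minor triad on Ab = scale degree 1 → i.

i - iiø7 - V7 - i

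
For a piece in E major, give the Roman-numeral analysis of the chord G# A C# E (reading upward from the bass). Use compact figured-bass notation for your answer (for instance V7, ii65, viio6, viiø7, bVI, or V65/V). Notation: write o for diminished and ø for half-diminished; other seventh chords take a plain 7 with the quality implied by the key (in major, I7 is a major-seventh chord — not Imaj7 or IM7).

IV42

The pitches A-C#-E-G# form a major seventh chord rooted on A.
A is scale degree 4 in E major, and a major seventh chord on that degree is written IV7.
With G# in the bass the chord is in third inversion, so the figured bass is 42.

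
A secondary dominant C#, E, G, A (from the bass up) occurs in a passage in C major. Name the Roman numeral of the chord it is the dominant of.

The chord is a dominant seventh chord on A.
A dominant resolves down a perfect fifth: A → D. In C major, D is scale degree 2, i.e. ii.

ii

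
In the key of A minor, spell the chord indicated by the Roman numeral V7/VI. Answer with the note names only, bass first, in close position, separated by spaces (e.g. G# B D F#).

The slash means an applied dominant: we want the dominant of VI. In A minor, VI is F major, and its dominant is built on C.
Building a dominant seventh chord on C gives C-E-G-Bb.

C E G Bb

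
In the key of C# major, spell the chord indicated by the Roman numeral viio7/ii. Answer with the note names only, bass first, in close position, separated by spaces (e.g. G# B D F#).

C## E# G# B

viio7/ii is a secondary leading-tone chord. The target ii is D# in C# major; the applied chord is rooted a semitone below, on C##.
Building a fully diminished seventh chord on C## gives C##-E#-G#-B.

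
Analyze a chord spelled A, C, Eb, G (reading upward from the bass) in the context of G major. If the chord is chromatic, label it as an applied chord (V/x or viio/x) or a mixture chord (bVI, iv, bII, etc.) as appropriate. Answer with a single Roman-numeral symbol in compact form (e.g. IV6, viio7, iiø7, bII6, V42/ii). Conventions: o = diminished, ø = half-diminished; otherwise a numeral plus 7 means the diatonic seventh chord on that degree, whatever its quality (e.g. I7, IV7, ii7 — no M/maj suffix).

iiø7

The pitches A-C-Eb-G form a half-diminished seventh chord rooted on A.
A is the second degree of G major. This is the half-diminished supertonic seventh, borrowed from the parallel minor.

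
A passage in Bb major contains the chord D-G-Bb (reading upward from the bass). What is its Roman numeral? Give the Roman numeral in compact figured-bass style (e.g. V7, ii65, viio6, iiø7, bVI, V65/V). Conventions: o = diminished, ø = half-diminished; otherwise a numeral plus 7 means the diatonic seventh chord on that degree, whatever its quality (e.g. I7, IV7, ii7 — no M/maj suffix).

vi64

The pitches G-Bb-D form a minor triad rooted on G.
In Bb major, G is the submediant; the diatonic minor triad there is vi.
With D in the bass the chord is in second inversion, so the figured bass is 64.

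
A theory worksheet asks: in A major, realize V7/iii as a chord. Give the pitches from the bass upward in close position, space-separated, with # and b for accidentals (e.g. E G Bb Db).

V7/iii is a secondary dominant — the dominant seventh of iii. iii in A major is C#, so the applied chord's root is G#, a perfect fifth above.
Building a dominant seventh chord on G# gives G#-B#-D#-F#.

G# B# D# F#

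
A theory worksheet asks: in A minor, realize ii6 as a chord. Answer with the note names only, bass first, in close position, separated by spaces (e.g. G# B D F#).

Scale degree 2 in A minor is B; here the chord built on it is altered to a minor triad. ii6 is the minor supertonic, borrowed from the parallel major (the Dorian ii).
So the chord is B-D-F#, a minor triad.
The figured bass 6 indicates first inversion, placing the third (D) in the bass: D-F#-B.

D F# B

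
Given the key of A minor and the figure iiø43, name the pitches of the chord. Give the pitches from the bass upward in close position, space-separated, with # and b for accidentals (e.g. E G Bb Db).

F A B D

The numeral's case and figure indicate a half-diminished seventh chord. In A minor its root, the second degree, is B.
Stacking thirds from B gives B-D-F-A.
With the 43 figure the chord is in second inversion; from the bass F upward in close position it reads F-A-B-D.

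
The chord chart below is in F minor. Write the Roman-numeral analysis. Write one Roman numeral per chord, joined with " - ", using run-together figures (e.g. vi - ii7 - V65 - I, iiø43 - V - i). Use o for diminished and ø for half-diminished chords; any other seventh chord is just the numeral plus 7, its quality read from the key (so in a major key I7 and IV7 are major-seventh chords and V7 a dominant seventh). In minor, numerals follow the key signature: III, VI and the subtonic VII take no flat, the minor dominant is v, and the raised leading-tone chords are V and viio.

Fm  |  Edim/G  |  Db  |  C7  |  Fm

Fm: root F is the tonic; minor triad there is i.
Edim/G: diminished triad on E = scale degree 7 → viio6.
Db: root Db is the submediant; major triad there is VI.
C7 has root C, degree 5 in F minor, so V7.
Fm has root F, degree 1 in F minor, so i.

i - viio6 - VI - V7 - i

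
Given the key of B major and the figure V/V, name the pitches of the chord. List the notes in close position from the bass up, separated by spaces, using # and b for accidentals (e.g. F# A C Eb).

C# E# G#

V/V is a secondary dominant — the dominant triad of V. V in B major is F#, so the applied chord's root is C#, a perfect fifth above.
Building a major triad on C# gives C#-E#-G#.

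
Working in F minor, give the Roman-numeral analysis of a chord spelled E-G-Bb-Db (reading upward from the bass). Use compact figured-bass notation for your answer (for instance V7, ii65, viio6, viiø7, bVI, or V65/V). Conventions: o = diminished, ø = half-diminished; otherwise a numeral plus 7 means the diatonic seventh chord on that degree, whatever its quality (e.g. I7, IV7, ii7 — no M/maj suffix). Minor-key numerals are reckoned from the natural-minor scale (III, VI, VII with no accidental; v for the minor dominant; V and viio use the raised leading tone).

viio7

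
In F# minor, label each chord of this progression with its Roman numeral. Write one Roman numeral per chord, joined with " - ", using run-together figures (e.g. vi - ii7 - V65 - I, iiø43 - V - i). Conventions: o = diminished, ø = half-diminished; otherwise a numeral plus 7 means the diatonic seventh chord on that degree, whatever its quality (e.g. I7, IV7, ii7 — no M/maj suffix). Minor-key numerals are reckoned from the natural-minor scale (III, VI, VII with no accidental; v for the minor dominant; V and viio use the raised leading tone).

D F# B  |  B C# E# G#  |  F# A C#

iv6 - V42 - i

D-F#-B: root B is the subdominant; minor triad there is iv6.
B-C#-E#-G# has root C#, degree 5 in F# minor, so V42.
F#-A-C#: root F# is the tonic; minor triad there is i.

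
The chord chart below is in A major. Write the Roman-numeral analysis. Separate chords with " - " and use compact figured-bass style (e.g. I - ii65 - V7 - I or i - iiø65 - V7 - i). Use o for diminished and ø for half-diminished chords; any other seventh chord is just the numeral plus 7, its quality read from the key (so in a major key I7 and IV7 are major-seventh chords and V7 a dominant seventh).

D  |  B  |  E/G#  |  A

IV - V/V - V6 - I

D: root D is the subdominant; major triad there is IV.
B: chromatic; B is V of V, so V/V.
E/G#: root E is the dominant; major triad there is V6.
A has root A, degree 1 in A major, so I.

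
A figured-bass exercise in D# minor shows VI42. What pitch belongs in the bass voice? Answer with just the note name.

VI in D# minor has root B; the chord is B-D#-F#-A#.
The figure 42 means third inversion — the seventh is in the bass.

A#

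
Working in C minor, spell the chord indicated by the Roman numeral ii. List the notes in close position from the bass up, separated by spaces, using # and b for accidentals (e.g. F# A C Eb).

D F A

Scale degree 2 in C minor is D; here the chord built on it is altered to a minor triad. ii is the minor supertonic, borrowed from the parallel major (the Dorian ii).
So the chord is D-F-A.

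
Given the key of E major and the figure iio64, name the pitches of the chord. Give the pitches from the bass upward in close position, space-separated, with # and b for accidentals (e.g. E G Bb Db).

Scale degree 2 in E major is F#; here the chord built on it is altered to a diminished triad. iio64 is the diminished supertonic triad, borrowed from the parallel minor.
So the chord is F#-A-C, a diminished triad.
The figured bass 64 indicates second inversion, placing the fifth (C) in the bass: C-F#-A.

C F# A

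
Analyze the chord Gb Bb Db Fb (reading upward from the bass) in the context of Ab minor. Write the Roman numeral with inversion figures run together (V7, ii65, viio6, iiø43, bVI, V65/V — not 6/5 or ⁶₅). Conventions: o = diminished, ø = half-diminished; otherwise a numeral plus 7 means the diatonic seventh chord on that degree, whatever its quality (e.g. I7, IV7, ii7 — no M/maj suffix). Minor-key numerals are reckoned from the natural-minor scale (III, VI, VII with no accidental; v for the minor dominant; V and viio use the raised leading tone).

The pitches Gb-Bb-Db-Fb form a dominant seventh chord rooted on Gb.
Gb is scale degree 7 in Ab minor, and a dominant seventh chord on that degree is written VII7.

VII7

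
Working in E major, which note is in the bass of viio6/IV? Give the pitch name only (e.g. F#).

B

The applied chord viio6/IV is rooted on G#: G#-B-D.
The figure 6 means first inversion — the third is in the bass.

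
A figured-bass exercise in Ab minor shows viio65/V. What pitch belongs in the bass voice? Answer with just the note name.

F

The applied chord viio65/V is rooted on D: D-F-Ab-Cb.
The figure 65 means first inversion — the third is in the bass.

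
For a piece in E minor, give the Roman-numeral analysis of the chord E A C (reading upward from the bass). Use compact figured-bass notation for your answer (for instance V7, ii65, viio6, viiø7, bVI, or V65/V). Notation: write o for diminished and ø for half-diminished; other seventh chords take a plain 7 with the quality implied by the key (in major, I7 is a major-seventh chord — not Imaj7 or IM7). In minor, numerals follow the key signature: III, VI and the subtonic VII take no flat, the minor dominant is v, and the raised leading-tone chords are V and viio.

iv64

Stacked in thirds the chord is A-C-E: a minor triad on A.
A is scale degree 4 in E minor, and a minor triad on that degree is written iv.
With E in the bass the chord is in second inversion, so the figured bass is 64.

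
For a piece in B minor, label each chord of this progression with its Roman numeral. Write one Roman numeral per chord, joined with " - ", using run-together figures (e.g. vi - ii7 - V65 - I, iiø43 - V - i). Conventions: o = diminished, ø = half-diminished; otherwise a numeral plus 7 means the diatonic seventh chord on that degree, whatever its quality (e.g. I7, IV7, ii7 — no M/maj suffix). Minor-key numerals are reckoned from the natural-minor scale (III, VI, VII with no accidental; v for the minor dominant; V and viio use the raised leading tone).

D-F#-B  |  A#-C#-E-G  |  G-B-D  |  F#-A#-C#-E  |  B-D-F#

i6 - viio7 - VI - V7 - i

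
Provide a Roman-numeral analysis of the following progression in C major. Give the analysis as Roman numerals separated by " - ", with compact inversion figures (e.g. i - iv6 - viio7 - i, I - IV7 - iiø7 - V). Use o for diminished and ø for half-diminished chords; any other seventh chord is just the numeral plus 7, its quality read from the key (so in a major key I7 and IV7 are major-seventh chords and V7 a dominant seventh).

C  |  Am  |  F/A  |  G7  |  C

I - vi - IV6 - V7 - I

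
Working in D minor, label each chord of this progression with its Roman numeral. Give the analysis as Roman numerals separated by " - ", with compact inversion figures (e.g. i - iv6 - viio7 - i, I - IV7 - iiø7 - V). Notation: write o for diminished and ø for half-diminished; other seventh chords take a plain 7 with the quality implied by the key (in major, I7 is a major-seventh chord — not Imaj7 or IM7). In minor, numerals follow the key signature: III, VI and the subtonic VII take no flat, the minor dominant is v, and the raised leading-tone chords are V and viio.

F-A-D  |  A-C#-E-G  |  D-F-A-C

F-A-D: minor triad on D = scale degree 1 → i6.
A-C#-E-G has root A, degree 5 in D minor, so V7.
D-F-A-C has root D, degree 1 in D minor, so i7.

i6 - V7 - i7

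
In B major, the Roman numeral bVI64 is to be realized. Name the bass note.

D

bVI in B major has root G; the chord is G-B-D.
The figure 64 means second inversion — the fifth is in the bass.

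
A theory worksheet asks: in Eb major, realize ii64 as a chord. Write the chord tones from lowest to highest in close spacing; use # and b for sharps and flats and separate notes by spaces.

In Eb major, the supertonic is F, and the diatonic chord built there is a minor triad.
That chord is spelled F-Ab-C.
With the 64 figure the chord is in second inversion; from the bass C upward in close position it reads C-F-Ab.

C F Ab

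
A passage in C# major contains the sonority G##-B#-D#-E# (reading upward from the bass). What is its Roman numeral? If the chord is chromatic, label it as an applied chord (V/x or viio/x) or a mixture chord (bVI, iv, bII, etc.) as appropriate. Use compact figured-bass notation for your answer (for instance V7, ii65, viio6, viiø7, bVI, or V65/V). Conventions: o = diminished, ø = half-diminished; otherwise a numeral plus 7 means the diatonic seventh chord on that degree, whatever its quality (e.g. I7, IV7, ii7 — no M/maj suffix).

V65/vi

The pitches E#-G##-B#-D# form a dominant seventh chord rooted on E#.
E# is not a diatonic chord root with this quality in C# major, but it lies a perfect fifth above A# (vi), so the chord functions as an applied dominant of vi.
With G## in the bass the chord is in first inversion, so the figured bass is 65.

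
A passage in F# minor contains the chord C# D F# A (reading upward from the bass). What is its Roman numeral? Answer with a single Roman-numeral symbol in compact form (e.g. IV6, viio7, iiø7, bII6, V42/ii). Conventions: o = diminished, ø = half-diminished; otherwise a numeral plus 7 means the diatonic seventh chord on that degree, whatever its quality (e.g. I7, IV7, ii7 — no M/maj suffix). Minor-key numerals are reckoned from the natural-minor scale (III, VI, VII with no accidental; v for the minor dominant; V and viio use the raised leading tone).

The pitches D-F#-A-C# form a major seventh chord rooted on D.
D is scale degree 6 in F# minor, and a major seventh chord on that degree is written VI7.
With C# in the bass the chord is in third inversion, so the figured bass is 42.

VI42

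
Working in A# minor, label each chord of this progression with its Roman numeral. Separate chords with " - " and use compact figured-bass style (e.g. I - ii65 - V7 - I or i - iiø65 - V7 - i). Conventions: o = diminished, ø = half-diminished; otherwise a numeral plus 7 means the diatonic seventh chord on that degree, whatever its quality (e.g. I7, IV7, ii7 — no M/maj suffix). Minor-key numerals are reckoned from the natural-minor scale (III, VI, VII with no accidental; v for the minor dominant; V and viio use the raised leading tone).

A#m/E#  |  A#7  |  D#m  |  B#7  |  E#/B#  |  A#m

i64 - V7/iv - iv - V7/V - V64 - i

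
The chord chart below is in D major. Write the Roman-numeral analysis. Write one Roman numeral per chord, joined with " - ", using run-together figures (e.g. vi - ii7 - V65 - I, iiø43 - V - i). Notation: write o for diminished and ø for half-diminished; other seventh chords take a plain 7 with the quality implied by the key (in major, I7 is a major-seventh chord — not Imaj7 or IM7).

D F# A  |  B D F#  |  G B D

I - vi - IV

D-F#-A has root D, degree 1 in D major, so I.
B-D-F#: root B is the submediant; minor triad there is vi.
G-B-D has root G, degree 4 in D major, so IV.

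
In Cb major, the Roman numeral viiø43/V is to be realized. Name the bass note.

The applied chord viiø43/V is rooted on F: F-Ab-Cb-Eb.
The figure 43 means second inversion — the fifth is in the bass.

Cb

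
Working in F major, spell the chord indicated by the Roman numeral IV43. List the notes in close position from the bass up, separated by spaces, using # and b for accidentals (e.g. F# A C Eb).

F A Bb D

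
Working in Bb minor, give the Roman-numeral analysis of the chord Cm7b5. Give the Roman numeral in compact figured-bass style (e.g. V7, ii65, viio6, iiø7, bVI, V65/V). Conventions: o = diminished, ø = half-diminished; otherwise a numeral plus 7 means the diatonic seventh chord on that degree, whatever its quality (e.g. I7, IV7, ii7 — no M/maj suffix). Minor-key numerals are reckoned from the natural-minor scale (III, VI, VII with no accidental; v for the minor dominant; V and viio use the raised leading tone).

iiø7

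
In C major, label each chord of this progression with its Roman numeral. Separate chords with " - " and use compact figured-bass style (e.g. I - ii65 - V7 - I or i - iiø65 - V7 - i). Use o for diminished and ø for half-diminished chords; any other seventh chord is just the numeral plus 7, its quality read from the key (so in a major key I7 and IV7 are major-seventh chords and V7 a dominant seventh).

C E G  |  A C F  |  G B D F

I - IV6 - V7

C-E-G: major triad on C = scale degree 1 → I.
A-C-F: major triad on F = scale degree 4 → IV6.
G-B-D-F: root G is the dominant; dominant seventh chord there is V7.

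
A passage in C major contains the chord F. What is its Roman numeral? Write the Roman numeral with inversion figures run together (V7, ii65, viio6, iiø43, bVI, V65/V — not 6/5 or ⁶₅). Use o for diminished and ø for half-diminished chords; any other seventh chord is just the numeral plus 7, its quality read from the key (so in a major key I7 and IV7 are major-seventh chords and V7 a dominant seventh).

Stacked in thirds the chord is F-A-C: a major triad on F.
In C major, F is the subdominant; the diatonic major triad there is IV.

IV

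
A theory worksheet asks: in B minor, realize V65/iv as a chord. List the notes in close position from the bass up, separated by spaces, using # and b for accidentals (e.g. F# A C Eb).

The slash means an applied dominant: we want the dominant of iv. In B minor, iv is E minor, and its dominant is built on B.
Building a dominant seventh chord on B gives B-D#-F#-A.
The figured bass 65 indicates first inversion, placing the third (D#) in the bass: D#-F#-A-B.

D# F# A B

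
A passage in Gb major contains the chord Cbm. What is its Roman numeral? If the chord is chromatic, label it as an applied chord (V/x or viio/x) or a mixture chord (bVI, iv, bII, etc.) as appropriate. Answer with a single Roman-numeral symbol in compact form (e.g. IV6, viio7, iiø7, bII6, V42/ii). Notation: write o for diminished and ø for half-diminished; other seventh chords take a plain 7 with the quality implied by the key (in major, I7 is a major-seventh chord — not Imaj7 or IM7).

iv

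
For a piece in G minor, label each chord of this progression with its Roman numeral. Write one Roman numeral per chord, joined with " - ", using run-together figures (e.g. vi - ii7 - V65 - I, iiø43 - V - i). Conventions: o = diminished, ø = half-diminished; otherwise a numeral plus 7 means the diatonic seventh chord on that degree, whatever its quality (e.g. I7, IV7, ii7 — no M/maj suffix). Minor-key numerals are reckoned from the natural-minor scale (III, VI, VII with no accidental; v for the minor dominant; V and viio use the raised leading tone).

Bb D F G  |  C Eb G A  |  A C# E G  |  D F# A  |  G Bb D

Bb-D-F-G has root G, degree 1 in G minor, so i65.
C-Eb-G-A has root A, degree 2 in G minor, so iiø65.
A-C#-E-G is the secondary dominant of V (dominant seventh chord on A): V7/V.
D-F#-A: major triad on D = scale degree 5 → V.
G-Bb-D: root G is the tonic; minor triad there is i.

i65 - iiø65 - V7/V - V - i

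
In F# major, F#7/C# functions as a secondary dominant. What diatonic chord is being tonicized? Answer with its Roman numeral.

IV

The chord is a dominant seventh chord on F#.
A dominant resolves down a perfect fifth: F# → B. In F# major, B is scale degree 4, i.e. IV.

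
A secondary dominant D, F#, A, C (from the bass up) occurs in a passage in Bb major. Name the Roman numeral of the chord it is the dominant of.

vi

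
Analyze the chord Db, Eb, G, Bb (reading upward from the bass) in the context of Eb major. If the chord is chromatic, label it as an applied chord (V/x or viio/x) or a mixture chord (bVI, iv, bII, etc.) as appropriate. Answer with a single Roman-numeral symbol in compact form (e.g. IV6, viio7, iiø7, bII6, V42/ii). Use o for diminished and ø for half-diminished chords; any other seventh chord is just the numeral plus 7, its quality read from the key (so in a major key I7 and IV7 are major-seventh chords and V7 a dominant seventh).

V42/IV

Stacked in thirds the chord is Eb-G-Bb-Db: a dominant seventh chord on Eb.
Eb is not a diatonic chord root with this quality in Eb major, but it lies a perfect fifth above Ab (IV), so the chord functions as an applied dominant of IV.
With Db in the bass the chord is in third inversion, so the figured bass is 42.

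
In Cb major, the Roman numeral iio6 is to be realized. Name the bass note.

iio in Cb major has root Db; the chord is Db-Fb-Abb.
The figure 6 means first inversion — the third is in the bass.

Fb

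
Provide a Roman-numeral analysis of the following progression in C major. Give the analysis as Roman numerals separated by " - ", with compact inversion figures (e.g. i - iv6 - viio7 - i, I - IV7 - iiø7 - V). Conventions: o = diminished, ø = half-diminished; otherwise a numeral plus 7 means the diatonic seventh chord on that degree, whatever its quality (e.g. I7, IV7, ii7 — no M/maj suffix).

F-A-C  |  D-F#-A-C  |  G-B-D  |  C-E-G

F-A-C has root F, degree 4 in C major, so IV.
D-F#-A-C is the secondary dominant of V (dominant seventh chord on D): V7/V.
G-B-D: root G is the dominant; major triad there is V.
C-E-G: root C is the tonic; major triad there is I.

IV - V7/V - V - I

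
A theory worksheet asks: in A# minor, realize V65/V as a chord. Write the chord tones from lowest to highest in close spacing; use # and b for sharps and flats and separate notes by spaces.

D## F## A# B#

V65/V is a secondary dominant — the dominant seventh of V. V in A# minor is E#, so the applied chord's root is B#, a perfect fifth above.
Building a dominant seventh chord on B# gives B#-D##-F##-A#.
With the 65 figure the chord is in first inversion; from the bass D## upward in close position it reads D##-F##-A#-B#.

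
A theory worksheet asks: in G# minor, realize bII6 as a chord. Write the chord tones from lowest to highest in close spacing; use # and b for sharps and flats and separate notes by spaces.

bII6 is the Neapolitan sixth — a major triad on the lowered second degree, here in its customary first inversion. In G# minor that root is A.
So the chord is A-C#-E, a major triad.
With the 6 figure the chord is in first inversion; from the bass C# upward in close position it reads C#-E-A.

C# E A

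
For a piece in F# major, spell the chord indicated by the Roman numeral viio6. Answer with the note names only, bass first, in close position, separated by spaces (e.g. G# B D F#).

The numeral's case and figure indicate a diminished triad. In F# major its root, the leading tone, is E#.
That chord is spelled E#-G#-B.
The figured bass 6 indicates first inversion, placing the third (G#) in the bass: G#-B-E#.

G# B E#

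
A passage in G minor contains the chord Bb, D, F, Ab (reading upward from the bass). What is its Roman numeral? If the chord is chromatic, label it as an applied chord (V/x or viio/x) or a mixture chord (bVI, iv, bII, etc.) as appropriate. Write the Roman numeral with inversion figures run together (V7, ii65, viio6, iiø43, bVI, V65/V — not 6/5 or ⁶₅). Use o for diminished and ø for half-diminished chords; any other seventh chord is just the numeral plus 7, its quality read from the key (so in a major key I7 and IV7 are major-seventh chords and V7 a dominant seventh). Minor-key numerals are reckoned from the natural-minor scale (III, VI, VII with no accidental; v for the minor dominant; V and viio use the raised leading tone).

V7/VI

Stacked in thirds the chord is Bb-D-F-Ab: a dominant seventh chord on Bb.
Bb is not a diatonic chord root with this quality in G minor, but it lies a perfect fifth above Eb (VI), so the chord functions as an applied dominant of VI.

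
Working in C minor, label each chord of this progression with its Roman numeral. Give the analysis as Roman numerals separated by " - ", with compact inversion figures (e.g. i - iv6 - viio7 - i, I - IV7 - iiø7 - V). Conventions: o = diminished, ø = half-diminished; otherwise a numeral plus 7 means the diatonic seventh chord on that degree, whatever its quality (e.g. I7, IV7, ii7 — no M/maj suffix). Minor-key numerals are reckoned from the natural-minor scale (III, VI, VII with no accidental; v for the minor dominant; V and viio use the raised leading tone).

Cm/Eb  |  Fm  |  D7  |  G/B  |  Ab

Cm/Eb: root C is the tonic; minor triad there is i6.
Fm has root F, degree 4 in C minor, so iv.
D7: a dominant seventh chord on D, the applied dominant of V → V7/V.
G/B: major triad on G = scale degree 5 → V6.
Ab: root Ab is the submediant; major triad there is VI.

i6 - iv - V7/V - V6 - VI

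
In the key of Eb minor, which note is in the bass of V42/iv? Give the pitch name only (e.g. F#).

Db

The applied chord V42/iv is rooted on Eb: Eb-G-Bb-Db.
The figure 42 means third inversion — the seventh is in the bass.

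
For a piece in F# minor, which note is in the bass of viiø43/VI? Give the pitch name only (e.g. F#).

G

The applied chord viiø43/VI is rooted on C#: C#-E-G-B.
The figure 43 means second inversion — the fifth is in the bass.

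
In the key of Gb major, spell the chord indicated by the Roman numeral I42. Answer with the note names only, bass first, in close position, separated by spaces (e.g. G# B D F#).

The numeral's case and figure indicate a major seventh chord. In Gb major its root, scale degree 1, is Gb.
Stacking thirds from Gb gives Gb-Bb-Db-F.
The figured bass 42 indicates third inversion, placing the seventh (F) in the bass: F-Gb-Bb-Db.

F Gb Bb Db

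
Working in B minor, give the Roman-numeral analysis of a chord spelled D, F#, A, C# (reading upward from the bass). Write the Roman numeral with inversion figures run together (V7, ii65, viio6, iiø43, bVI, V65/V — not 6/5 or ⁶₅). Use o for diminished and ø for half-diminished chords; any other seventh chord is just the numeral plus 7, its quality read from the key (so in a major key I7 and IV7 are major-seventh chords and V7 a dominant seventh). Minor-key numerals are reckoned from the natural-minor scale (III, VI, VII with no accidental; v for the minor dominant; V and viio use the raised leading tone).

Stacked in thirds the chord is D-F#-A-C#: a major seventh chord on D.
In B minor, D is the mediant; the diatonic major seventh chord there is III7.

III7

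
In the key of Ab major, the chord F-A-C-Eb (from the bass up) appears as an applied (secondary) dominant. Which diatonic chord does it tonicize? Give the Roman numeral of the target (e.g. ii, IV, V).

ii

The chord is a dominant seventh chord on F.
A dominant resolves down a perfect fifth: F → Bb. In Ab major, Bb is scale degree 2, i.e. ii.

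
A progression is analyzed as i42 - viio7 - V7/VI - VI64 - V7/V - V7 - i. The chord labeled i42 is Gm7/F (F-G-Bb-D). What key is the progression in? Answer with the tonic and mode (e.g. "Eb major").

G minor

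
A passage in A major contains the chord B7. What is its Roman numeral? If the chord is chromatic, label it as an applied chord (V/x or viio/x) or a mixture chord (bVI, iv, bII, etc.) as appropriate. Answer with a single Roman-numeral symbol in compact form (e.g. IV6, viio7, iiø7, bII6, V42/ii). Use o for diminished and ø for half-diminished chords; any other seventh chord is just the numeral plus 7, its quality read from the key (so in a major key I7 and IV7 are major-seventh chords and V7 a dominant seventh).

V7/V

The pitches B-D#-F#-A form a dominant seventh chord rooted on B.
B is not a diatonic chord root with this quality in A major, but it lies a perfect fifth above E (V), so the chord functions as an applied dominant of V.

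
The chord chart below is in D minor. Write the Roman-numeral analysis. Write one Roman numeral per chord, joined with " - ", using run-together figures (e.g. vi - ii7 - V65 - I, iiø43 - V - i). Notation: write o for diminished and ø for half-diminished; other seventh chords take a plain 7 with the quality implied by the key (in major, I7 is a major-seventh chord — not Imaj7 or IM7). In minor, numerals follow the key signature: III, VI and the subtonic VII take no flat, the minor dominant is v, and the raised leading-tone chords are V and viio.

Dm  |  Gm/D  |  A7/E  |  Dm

i - iv64 - V43 - i

Dm: minor triad on D = scale degree 1 → i.
Gm/D has root G, degree 4 in D minor, so iv64.
A7/E has root A, degree 5 in D minor, so V43.
Dm: minor triad on D = scale degree 1 → i.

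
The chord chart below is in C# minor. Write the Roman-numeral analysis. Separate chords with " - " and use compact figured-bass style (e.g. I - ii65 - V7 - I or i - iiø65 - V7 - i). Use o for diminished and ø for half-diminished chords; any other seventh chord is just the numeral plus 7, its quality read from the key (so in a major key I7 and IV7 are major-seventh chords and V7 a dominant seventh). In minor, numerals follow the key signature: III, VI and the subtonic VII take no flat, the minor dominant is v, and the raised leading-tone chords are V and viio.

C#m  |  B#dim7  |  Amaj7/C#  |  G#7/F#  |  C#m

C#m: root C# is the tonic; minor triad there is i.
B#dim7: root B# is the leading tone; fully diminished seventh chord there is viio7.
Amaj7/C#: root A is the submediant; major seventh chord there is VI65.
G#7/F#: root G# is the dominant; dominant seventh chord there is V42.
C#m: root C# is the tonic; minor triad there is i.

i - viio7 - VI65 - V42 - i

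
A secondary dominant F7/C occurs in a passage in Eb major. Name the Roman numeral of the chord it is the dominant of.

V

The chord is a dominant seventh chord on F.
A dominant resolves down a perfect fifth: F → Bb. In Eb major, Bb is scale degree 5, i.e. V.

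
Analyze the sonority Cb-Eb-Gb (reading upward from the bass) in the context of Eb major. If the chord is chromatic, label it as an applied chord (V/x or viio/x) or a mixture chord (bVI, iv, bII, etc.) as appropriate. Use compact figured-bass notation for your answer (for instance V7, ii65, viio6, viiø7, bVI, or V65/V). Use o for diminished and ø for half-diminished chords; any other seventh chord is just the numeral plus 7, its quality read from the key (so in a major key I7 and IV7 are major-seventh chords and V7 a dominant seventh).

bVI

The pitches Cb-Eb-Gb form a major triad rooted on Cb.
Cb is the lowered sixth degree of Eb major (diatonic 6 would be C). This is a major triad on the lowered sixth degree, borrowed from the parallel minor.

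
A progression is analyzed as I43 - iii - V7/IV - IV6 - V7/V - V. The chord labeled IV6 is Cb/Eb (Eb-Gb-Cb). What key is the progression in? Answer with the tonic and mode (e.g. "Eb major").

Gb major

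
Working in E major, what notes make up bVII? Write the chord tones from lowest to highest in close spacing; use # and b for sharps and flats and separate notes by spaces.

D F# A

Scale degree 7 in E major is D#; lowering it a half step gives D. bVII is a major triad on the lowered seventh degree (the subtonic), borrowed from the parallel minor.
So the chord is D-F#-A.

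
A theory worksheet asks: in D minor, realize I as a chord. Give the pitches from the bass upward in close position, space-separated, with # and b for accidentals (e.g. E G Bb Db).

D F# A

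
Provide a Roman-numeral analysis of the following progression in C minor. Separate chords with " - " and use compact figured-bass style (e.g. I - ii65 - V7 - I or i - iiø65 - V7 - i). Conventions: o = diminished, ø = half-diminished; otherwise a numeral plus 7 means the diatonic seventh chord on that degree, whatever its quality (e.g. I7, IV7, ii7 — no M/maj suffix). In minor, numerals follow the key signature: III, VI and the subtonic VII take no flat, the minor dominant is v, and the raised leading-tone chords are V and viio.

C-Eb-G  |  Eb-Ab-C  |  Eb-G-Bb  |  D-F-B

i - VI64 - III - viio6

C-Eb-G has root C, degree 1 in C minor, so i.
Eb-Ab-C: root Ab is the submediant; major triad there is VI64.
Eb-G-Bb: major triad on Eb = scale degree 3 → III.
D-F-B has root B, degree 7 in C minor, so viio6.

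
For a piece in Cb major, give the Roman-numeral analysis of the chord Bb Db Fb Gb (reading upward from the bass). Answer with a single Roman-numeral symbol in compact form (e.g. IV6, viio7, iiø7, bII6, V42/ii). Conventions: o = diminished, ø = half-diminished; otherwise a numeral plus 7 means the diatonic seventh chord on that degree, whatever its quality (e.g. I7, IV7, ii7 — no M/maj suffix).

V65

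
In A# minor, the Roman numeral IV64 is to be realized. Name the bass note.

IV in A# minor has root D#; the chord is D#-F##-A#.
The figure 64 means second inversion — the fifth is in the bass.

A#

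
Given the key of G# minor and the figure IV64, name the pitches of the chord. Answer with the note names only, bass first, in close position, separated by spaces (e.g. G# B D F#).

IV64 is the major subdominant, borrowed from the parallel major. In G# minor that root is C#.
So the chord is C#-E#-G#, a major triad.
The figured bass 64 indicates second inversion, placing the fifth (G#) in the bass: G#-C#-E#.

G# C# E#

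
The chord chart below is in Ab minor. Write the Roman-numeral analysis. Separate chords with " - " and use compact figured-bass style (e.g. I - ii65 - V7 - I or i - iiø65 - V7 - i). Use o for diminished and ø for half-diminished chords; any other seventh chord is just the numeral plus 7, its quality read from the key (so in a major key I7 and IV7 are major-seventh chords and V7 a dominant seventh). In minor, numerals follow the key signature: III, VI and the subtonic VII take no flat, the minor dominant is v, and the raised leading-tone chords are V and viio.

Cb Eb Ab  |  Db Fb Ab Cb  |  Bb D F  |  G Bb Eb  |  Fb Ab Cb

i6 - iv7 - V/V - V6 - VI

Cb-Eb-Ab: minor triad on Ab = scale degree 1 → i6.
Db-Fb-Ab-Cb has root Db, degree 4 in Ab minor, so iv7.
Bb-D-F is the secondary dominant of V (major triad on Bb): V/V.
G-Bb-Eb: major triad on Eb = scale degree 5 → V6.
Fb-Ab-Cb: major triad on Fb = scale degree 6 → VI.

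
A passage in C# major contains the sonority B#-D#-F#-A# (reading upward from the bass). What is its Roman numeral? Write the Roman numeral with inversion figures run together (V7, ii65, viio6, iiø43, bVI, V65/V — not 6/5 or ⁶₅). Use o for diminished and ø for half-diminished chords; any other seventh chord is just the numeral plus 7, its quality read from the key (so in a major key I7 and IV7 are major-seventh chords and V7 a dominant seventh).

The pitches B#-D#-F#-A# form a half-diminished seventh chord rooted on B#.
B# is scale degree 7 in C# major, and a half-diminished seventh chord on that degree is written viiø7.

viiø7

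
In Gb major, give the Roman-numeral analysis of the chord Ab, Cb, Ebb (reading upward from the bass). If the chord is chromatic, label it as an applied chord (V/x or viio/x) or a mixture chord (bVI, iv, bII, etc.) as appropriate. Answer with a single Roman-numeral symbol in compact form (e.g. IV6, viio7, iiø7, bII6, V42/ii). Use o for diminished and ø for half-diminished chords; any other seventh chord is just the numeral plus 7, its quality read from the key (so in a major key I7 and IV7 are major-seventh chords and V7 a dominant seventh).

iio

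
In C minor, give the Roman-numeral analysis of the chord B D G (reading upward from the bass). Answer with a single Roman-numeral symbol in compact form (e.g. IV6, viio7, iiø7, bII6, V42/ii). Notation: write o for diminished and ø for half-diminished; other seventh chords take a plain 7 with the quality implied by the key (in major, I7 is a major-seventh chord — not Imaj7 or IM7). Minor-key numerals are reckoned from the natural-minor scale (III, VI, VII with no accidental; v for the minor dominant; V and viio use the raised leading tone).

V6

Stacked in thirds the chord is G-B-D: a major triad on G.
G is scale degree 5 in C minor, and a major triad on that degree is written V.
With B in the bass the chord is in first inversion, so the figured bass is 6.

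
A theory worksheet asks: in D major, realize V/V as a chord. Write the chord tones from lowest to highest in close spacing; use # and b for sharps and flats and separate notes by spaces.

E G# B

The slash means an applied dominant: we want the dominant of V. In D major, V is A major, and its dominant is built on E.
Building a major triad on E gives E-G#-B.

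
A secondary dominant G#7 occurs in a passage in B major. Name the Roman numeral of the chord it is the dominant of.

The chord is a dominant seventh chord on G#.
A dominant resolves down a perfect fifth: G# → C#. In B major, C# is scale degree 2, i.e. ii.

ii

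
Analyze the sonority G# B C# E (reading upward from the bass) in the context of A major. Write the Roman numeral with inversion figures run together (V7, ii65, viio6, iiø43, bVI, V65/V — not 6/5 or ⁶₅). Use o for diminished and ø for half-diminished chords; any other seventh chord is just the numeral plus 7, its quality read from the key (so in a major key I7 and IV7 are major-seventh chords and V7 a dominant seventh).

iii43

The pitches C#-E-G#-B form a minor seventh chord rooted on C#.
In A major, C# is the mediant; the diatonic minor seventh chord there is iii7.
With G# in the bass the chord is in second inversion, so the figured bass is 43.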